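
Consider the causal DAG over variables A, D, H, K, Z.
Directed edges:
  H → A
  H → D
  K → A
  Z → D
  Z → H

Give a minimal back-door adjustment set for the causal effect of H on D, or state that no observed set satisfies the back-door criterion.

H→D: minimal back-door set {Z}.

desc(H)\{H}={A,D}; candidates ⊆ {K,Z}.
size 0: {}; under {} H still reaches {D,Z} ∋ D.
{Z}: H⊥D given {Z} in G with H→· removed — back-door holds.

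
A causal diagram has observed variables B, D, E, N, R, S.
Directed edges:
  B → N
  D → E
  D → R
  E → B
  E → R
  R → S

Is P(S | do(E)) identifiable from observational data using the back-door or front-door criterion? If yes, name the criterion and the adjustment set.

P(S|do(E)): backdoor, adjust for {D}.

desc(E)\{E}={B,N,R,S}; candidates ⊆ {D}.
size 0: {}; under {} E still reaches {D,R,S} ∋ S.
{D}: E⊥S given {D} in G with E→· removed — back-door holds.
P(S|do(E)) = Σ_{D} P(S|E,D)·P(D).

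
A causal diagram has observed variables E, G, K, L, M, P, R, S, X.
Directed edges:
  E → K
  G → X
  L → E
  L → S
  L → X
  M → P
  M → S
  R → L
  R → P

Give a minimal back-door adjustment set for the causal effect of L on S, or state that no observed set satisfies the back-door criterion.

desc(L)\{L}={E,K,S,X}; candidates ⊆ {G,M,P,R}.
∅: L⊥S given ∅ in G with L→· removed — back-door holds.

L→S: minimal back-door set ∅.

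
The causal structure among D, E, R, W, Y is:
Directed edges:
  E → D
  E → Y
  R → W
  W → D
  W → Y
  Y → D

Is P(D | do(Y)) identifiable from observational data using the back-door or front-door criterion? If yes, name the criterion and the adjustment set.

desc(Y)\{Y}={D}; candidates ⊆ {E,R,W}.
size 0: {}; under {} Y still reaches {D,E,R,W} ∋ D.
size 1: {E}, {R}, {W}; under {E} Y still reaches {D,R,W} ∋ D.
{E,W}: Y⊥D given {E,W} in G with Y→· removed — back-door holds.
P(D|do(Y)) = Σ_{E,W} P(D|Y,E,W)·P(E,W).

P(D|do(Y)): backdoor, adjust for {E, W}.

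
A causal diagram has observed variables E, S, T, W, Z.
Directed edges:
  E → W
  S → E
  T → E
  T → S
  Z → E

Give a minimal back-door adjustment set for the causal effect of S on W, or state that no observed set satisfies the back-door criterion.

S→W: minimal back-door set {T}.

desc(S)\{S}={E,W}; candidates ⊆ {T,Z}.
size 0: {}; under {} S still reaches {E,T,W} ∋ W.
{T}: S⊥W given {T} in G with S→· removed — back-door holds.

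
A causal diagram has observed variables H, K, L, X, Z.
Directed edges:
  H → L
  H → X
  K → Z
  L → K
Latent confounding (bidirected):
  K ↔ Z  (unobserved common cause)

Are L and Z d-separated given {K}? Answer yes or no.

No — L and Z are d-connected given {K}.

Bayes-Ball from L | {K} reaches {H,X,Z}.
Z ∈ reach(L|{K}) ⇒ L ⊥̸ Z | {K}.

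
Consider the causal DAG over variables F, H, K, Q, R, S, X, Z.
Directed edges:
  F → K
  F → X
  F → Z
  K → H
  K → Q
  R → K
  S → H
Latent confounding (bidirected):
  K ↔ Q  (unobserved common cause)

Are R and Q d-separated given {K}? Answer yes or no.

Bayes-Ball from R | {K} reaches {F,Q,X,Z}.
Q ∈ reach(R|{K}) ⇒ R ⊥̸ Q | {K}.

No — R and Q are d-connected given {K}.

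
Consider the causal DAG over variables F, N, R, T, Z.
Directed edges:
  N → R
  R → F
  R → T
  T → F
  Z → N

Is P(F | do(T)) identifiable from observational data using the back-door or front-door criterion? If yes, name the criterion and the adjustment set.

desc(T)\{T}={F}; candidates ⊆ {N,R,Z}.
size 0: {}; under {} T still reaches {F,N,R,Z} ∋ F.
{R}: T⊥F given {R} in G with T→· removed — back-door holds.
P(F|do(T)) = Σ_{R} P(F|T,R)·P(R).

P(F|do(T)): backdoor, adjust for {R}.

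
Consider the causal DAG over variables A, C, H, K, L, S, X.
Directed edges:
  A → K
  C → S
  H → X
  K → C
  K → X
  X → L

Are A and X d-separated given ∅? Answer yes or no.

No — A and X are d-connected given ∅.

Bayes-Ball from A | ∅ reaches {C,K,L,S,X}.
X ∈ reach(A|∅) ⇒ A ⊥̸ X | ∅.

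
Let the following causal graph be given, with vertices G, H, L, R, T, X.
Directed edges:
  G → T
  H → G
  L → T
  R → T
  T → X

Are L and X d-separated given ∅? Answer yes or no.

No — L and X are d-connected given ∅.

Bayes-Ball from L | ∅ reaches {T,X}.
X ∈ reach(L|∅) ⇒ L ⊥̸ X | ∅.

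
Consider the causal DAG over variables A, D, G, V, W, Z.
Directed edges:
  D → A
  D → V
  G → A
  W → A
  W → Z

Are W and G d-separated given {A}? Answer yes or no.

Bayes-Ball from W | {A} reaches {D,G,V,Z}.
G ∈ reach(W|{A}) ⇒ W ⊥̸ G | {A}.

No — W and G are d-connected given {A}.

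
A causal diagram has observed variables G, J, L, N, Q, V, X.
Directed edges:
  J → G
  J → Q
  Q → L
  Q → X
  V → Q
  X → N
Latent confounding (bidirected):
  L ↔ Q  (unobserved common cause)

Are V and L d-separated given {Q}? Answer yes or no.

No — V and L are d-connected given {Q}.

Bayes-Ball from V | {Q} reaches {G,J,L}.
L ∈ reach(V|{Q}) ⇒ V ⊥̸ L | {Q}.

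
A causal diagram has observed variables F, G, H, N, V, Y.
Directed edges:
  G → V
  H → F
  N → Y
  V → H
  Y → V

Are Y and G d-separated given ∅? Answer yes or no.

Yes — Y ⊥ G | ∅.

Bayes-Ball from Y | ∅ reaches {F,H,N,V}.
G ∉ reach(Y|∅) ⇒ Y ⊥ G | ∅.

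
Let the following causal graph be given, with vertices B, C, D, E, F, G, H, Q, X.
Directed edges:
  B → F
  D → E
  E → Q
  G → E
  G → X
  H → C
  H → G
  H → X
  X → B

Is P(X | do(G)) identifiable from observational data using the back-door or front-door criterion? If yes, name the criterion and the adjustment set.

P(X|do(G)): backdoor, adjust for {H}.

desc(G)\{G}={B,E,F,Q,X}; candidates ⊆ {C,D,H}.
size 0: {}; under {} G still reaches {B,C,F,H,X} ∋ X.
{H}: G⊥X given {H} in G with G→· removed — back-door holds.
P(X|do(G)) = Σ_{H} P(X|G,H)·P(H).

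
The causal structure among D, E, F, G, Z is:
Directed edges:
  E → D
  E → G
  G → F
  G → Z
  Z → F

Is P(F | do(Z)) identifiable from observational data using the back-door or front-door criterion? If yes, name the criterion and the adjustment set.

P(F|do(Z)): backdoor, adjust for {G}.

desc(Z)\{Z}={F}; candidates ⊆ {D,E,G}.
size 0: {}; under {} Z still reaches {D,E,F,G} ∋ F.
{G}: Z⊥F given {G} in G with Z→· removed — back-door holds.
P(F|do(Z)) = Σ_{G} P(F|Z,G)·P(G).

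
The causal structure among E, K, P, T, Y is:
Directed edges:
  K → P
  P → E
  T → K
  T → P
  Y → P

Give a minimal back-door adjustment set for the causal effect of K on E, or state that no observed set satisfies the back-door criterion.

K→E: minimal back-door set {T}.

desc(K)\{K}={E,P}; candidates ⊆ {T,Y}.
size 0: {}; under {} K still reaches {E,P,T} ∋ E.
{T}: K⊥E given {T} in G with K→· removed — back-door holds.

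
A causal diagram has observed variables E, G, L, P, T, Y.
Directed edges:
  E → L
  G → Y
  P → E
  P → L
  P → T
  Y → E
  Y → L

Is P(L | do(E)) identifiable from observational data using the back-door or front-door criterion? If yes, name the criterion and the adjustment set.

P(L|do(E)): backdoor, adjust for {P, Y}.

desc(E)\{E}={L}; candidates ⊆ {G,P,T,Y}.
size 0: {}; under {} E still reaches {G,L,P,T,Y} ∋ L.
size 1: {G}, {P}, {T} …(+1); under {G} E still reaches {L,P,T,Y} ∋ L.
{P,Y}: E⊥L given {P,Y} in G with E→· removed — back-door holds.
P(L|do(E)) = Σ_{P,Y} P(L|E,P,Y)·P(P,Y).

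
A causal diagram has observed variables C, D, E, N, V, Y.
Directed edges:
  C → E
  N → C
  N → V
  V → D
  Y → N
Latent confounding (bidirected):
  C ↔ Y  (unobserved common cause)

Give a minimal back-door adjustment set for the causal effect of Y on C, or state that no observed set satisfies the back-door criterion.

Y→C: no observed back-door set.

desc(Y)\{Y}={C,D,E,N,V}; candidates ⊆ {—}.
Y↔C: latent back-door arc(s) into Y.
size 0: {}; under {} Y still reaches {C,E} ∋ C.
Y↔C cannot be blocked by any observed set — no back-door set.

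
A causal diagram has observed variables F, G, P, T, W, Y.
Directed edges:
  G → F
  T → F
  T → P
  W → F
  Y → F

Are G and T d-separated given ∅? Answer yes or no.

Bayes-Ball from G | ∅ reaches {F}.
T ∉ reach(G|∅) ⇒ G ⊥ T | ∅.

Yes — G ⊥ T | ∅.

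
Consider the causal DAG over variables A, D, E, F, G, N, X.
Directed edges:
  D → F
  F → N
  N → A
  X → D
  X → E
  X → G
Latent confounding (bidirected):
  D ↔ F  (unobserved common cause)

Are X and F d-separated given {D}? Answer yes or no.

No — X and F are d-connected given {D}.

Bayes-Ball from X | {D} reaches {A,E,F,G,N}.
F ∈ reach(X|{D}) ⇒ X ⊥̸ F | {D}.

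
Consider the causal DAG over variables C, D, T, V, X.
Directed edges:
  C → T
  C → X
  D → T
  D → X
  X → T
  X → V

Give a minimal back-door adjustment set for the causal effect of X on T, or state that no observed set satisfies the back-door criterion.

desc(X)\{X}={T,V}; candidates ⊆ {C,D}.
size 0: {}; under {} X still reaches {C,D,T} ∋ T.
size 1: {C}, {D}; under {C} X still reaches {D,T} ∋ T.
{C,D}: X⊥T given {C,D} in G with X→· removed — back-door holds.

X→T: minimal back-door set {C, D}.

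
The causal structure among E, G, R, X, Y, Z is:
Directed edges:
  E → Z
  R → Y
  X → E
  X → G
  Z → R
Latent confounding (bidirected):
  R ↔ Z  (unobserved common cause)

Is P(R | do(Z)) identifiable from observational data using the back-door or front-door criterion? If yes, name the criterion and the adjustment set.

desc(Z)\{Z}={R,Y}; candidates ⊆ {E,G,X}.
Z↔R: latent back-door arc(s) into Z.
size 0: {}; under {} Z still reaches {E,G,R,X,Y} ∋ R.
size 1: {E}, {G}, {X}; under {E} Z still reaches {R,Y} ∋ R.
size 2: {E,G}, {E,X}, {G,X}; under {E,G} Z still reaches {R,Y} ∋ R.
Z↔R cannot be blocked by any observed set — no back-door set.
No mediator lies on a directed Z→…→R path.
Neither criterion identifies P(R|do(Z)) in this graph.

P(R|do(Z)): not identifiable (no BD/FD set).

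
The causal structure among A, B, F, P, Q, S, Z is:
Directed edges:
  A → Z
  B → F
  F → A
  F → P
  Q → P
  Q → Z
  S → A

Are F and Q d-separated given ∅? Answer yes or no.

Bayes-Ball from F | ∅ reaches {A,B,P,Z}.
Q ∉ reach(F|∅) ⇒ F ⊥ Q | ∅.

Yes — F ⊥ Q | ∅.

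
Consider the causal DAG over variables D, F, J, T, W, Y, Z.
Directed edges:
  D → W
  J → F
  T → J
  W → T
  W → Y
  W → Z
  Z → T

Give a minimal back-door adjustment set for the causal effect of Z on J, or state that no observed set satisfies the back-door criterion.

desc(Z)\{Z}={F,J,T}; candidates ⊆ {D,W,Y}.
size 0: {}; under {} Z still reaches {D,F,J,T,W,Y} ∋ J.
{W}: Z⊥J given {W} in G with Z→· removed — back-door holds.

Z→J: minimal back-door set {W}.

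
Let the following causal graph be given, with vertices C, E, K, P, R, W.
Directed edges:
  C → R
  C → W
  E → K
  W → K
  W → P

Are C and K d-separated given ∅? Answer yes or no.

No — C and K are d-connected given ∅.

Bayes-Ball from C | ∅ reaches {K,P,R,W}.
K ∈ reach(C|∅) ⇒ C ⊥̸ K | ∅.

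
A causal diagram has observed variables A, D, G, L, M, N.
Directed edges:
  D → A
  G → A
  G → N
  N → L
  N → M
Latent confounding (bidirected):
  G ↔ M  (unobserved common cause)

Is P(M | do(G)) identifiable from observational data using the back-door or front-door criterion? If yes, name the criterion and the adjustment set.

P(M|do(G)): frontdoor, adjust for {N}.

desc(G)\{G}={A,L,M,N}; candidates ⊆ {D}.
G↔M: latent back-door arc(s) into G.
size 0: {}; under {} G still reaches {M} ∋ M.
size 1: {D}; under {D} G still reaches {M} ∋ M.
G↔M cannot be blocked by any observed set — no back-door set.
{N}: (i) intercepts every directed G→M path; (ii) no back-door G→{N}; (iii) {G} blocks every back-door {N}→M. Front-door holds.
P(M|do(G)) = Σ_{N} P(N|G) Σ_{G'} P(M|N,G')P(G').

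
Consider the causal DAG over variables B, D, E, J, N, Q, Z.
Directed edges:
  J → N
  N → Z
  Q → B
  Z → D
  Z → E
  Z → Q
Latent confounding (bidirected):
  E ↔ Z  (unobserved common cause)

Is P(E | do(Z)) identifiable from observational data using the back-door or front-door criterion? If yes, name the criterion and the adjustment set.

desc(Z)\{Z}={B,D,E,Q}; candidates ⊆ {J,N}.
Z↔E: latent back-door arc(s) into Z.
size 0: {}; under {} Z still reaches {E,J,N} ∋ E.
size 1: {J}, {N}; under {J} Z still reaches {E,N} ∋ E.
size 2: {J,N}; under {J,N} Z still reaches {E} ∋ E.
Z↔E cannot be blocked by any observed set — no back-door set.
No mediator lies on a directed Z→…→E path.
Neither criterion identifies P(E|do(Z)) in this graph.

P(E|do(Z)): not identifiable (no BD/FD set).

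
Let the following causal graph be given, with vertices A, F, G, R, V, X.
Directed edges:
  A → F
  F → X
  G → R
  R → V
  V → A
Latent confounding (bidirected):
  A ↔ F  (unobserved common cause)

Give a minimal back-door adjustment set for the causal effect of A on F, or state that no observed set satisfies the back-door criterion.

desc(A)\{A}={F,X}; candidates ⊆ {G,R,V}.
A↔F: latent back-door arc(s) into A.
size 0: {}; under {} A still reaches {F,G,R,V,X} ∋ F.
size 1: {G}, {R}, {V}; under {G} A still reaches {F,R,V,X} ∋ F.
size 2: {G,R}, {G,V}, {R,V}; under {G,R} A still reaches {F,V,X} ∋ F.
A↔F cannot be blocked by any observed set — no back-door set.

A→F: no observed back-door set.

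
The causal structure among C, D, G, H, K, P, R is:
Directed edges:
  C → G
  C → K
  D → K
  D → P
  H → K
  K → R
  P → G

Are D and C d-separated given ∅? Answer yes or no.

Bayes-Ball from D | ∅ reaches {G,K,P,R}.
C ∉ reach(D|∅) ⇒ D ⊥ C | ∅.

Yes — D ⊥ C | ∅.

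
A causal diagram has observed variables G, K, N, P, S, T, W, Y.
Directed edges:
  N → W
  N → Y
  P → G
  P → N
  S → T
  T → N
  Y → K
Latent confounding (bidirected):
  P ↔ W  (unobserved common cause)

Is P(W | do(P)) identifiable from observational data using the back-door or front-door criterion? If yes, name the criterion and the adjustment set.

desc(P)\{P}={G,K,N,W,Y}; candidates ⊆ {S,T}.
P↔W: latent back-door arc(s) into P.
size 0: {}; under {} P still reaches {W} ∋ W.
size 1: {S}, {T}; under {S} P still reaches {W} ∋ W.
size 2: {S,T}; under {S,T} P still reaches {W} ∋ W.
P↔W cannot be blocked by any observed set — no back-door set.
{N}: (i) intercepts every directed P→W path; (ii) no back-door P→{N}; (iii) {P} blocks every back-door {N}→W. Front-door holds.
P(W|do(P)) = Σ_{N} P(N|P) Σ_{P'} P(W|N,P')P(P').

P(W|do(P)): frontdoor, adjust for {N}.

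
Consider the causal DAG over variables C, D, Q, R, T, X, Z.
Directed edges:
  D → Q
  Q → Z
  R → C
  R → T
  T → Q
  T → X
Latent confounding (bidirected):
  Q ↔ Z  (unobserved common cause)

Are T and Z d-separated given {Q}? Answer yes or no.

Bayes-Ball from T | {Q} reaches {C,D,R,X,Z}.
Z ∈ reach(T|{Q}) ⇒ T ⊥̸ Z | {Q}.

No — T and Z are d-connected given {Q}.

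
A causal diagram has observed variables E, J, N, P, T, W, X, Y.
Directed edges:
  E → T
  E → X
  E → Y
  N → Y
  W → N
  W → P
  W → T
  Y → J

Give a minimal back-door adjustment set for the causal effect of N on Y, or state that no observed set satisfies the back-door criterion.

N→Y: minimal back-door set ∅.

desc(N)\{N}={J,Y}; candidates ⊆ {E,P,T,W,X}.
∅: N⊥Y given ∅ in G with N→· removed — back-door holds.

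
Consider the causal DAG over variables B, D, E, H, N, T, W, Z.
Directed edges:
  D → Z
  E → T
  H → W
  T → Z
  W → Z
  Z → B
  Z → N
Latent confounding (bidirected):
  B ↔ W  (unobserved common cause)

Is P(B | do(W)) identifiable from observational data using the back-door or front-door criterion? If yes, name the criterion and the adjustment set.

P(B|do(W)): frontdoor, adjust for {Z}.

desc(W)\{W}={B,N,Z}; candidates ⊆ {D,E,H,T}.
W↔B: latent back-door arc(s) into W.
size 0: {}; under {} W still reaches {B,H} ∋ B.
size 1: {D}, {E}, {H} …(+1); under {D} W still reaches {B,H} ∋ B.
size 2: {D,E}, {D,H}, {D,T} …(+3); under {D,E} W still reaches {B,H} ∋ B.
W↔B cannot be blocked by any observed set — no back-door set.
{Z}: (i) intercepts every directed W→B path; (ii) no back-door W→{Z}; (iii) {W} blocks every back-door {Z}→B. Front-door holds.
P(B|do(W)) = Σ_{Z} P(Z|W) Σ_{W'} P(B|Z,W')P(W').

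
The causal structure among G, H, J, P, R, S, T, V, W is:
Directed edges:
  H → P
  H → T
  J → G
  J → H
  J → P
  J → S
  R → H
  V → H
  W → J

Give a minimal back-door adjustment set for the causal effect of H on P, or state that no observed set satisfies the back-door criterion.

H→P: minimal back-door set {J}.

desc(H)\{H}={P,T}; candidates ⊆ {G,J,R,S,V,W}.
size 0: {}; under {} H still reaches {G,J,P,R,S,V,W} ∋ P.
{J}: H⊥P given {J} in G with H→· removed — back-door holds.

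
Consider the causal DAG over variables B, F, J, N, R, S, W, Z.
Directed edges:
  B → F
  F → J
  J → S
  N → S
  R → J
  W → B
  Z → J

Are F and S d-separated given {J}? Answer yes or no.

Bayes-Ball from F | {J} reaches {B,R,W,Z}.
S ∉ reach(F|{J}) ⇒ F ⊥ S | {J}.

Yes — F ⊥ S | {J}.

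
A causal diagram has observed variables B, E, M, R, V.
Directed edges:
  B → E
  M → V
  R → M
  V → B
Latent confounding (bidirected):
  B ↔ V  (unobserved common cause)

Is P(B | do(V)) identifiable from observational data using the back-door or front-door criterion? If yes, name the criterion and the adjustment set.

desc(V)\{V}={B,E}; candidates ⊆ {M,R}.
V↔B: latent back-door arc(s) into V.
size 0: {}; under {} V still reaches {B,E,M,R} ∋ B.
size 1: {M}, {R}; under {M} V still reaches {B,E} ∋ B.
size 2: {M,R}; under {M,R} V still reaches {B,E} ∋ B.
V↔B cannot be blocked by any observed set — no back-door set.
No mediator lies on a directed V→…→B path.
Neither criterion identifies P(B|do(V)) in this graph.

P(B|do(V)): not identifiable (no BD/FD set).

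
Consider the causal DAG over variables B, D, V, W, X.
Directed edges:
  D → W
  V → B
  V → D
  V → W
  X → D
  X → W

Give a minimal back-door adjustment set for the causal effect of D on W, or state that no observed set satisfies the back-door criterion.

desc(D)\{D}={W}; candidates ⊆ {B,V,X}.
size 0: {}; under {} D still reaches {B,V,W,X} ∋ W.
size 1: {B}, {V}, {X}; under {B} D still reaches {V,W,X} ∋ W.
{V,X}: D⊥W given {V,X} in G with D→· removed — back-door holds.

D→W: minimal back-door set {V, X}.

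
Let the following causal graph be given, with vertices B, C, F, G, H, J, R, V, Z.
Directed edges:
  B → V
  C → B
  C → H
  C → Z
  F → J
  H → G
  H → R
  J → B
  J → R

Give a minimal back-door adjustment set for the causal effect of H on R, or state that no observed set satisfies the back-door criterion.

H→R: minimal back-door set ∅.

desc(H)\{H}={G,R}; candidates ⊆ {B,C,F,J,V,Z}.
∅: H⊥R given ∅ in G with H→· removed — back-door holds.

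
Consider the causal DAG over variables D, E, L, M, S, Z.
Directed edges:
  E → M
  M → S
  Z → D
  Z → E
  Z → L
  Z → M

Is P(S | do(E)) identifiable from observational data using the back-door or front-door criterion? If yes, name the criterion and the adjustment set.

desc(E)\{E}={M,S}; candidates ⊆ {D,L,Z}.
size 0: {}; under {} E still reaches {D,L,M,S,Z} ∋ S.
{Z}: E⊥S given {Z} in G with E→· removed — back-door holds.
P(S|do(E)) = Σ_{Z} P(S|E,Z)·P(Z).

P(S|do(E)): backdoor, adjust for {Z}.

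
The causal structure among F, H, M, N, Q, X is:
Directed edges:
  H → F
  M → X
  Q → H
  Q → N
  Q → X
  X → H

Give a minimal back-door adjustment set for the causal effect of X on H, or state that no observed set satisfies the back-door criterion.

X→H: minimal back-door set {Q}.

desc(X)\{X}={F,H}; candidates ⊆ {M,N,Q}.
size 0: {}; under {} X still reaches {F,H,M,N,Q} ∋ H.
{Q}: X⊥H given {Q} in G with X→· removed — back-door holds.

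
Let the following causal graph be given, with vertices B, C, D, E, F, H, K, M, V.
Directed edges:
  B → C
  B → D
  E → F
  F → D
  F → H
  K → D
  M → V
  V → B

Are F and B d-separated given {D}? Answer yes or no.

No — F and B are d-connected given {D}.

Bayes-Ball from F | {D} reaches {B,C,E,H,K,M,V}.
B ∈ reach(F|{D}) ⇒ F ⊥̸ B | {D}.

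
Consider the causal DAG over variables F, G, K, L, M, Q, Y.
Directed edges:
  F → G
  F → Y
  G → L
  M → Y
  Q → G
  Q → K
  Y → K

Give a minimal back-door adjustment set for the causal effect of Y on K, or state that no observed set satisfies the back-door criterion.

desc(Y)\{Y}={K}; candidates ⊆ {F,G,L,M,Q}.
∅: Y⊥K given ∅ in G with Y→· removed — back-door holds.

Y→K: minimal back-door set ∅.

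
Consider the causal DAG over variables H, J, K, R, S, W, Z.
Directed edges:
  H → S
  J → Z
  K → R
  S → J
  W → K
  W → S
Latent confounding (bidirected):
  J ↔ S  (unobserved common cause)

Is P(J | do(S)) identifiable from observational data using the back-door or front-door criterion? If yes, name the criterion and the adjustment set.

desc(S)\{S}={J,Z}; candidates ⊆ {H,K,R,W}.
S↔J: latent back-door arc(s) into S.
size 0: {}; under {} S still reaches {H,J,K,R,W,Z} ∋ J.
size 1: {H}, {K}, {R} …(+1); under {H} S still reaches {J,K,R,W,Z} ∋ J.
size 2: {H,K}, {H,R}, {H,W} …(+3); under {H,K} S still reaches {J,W,Z} ∋ J.
S↔J cannot be blocked by any observed set — no back-door set.
No mediator lies on a directed S→…→J path.
Neither criterion identifies P(J|do(S)) in this graph.

P(J|do(S)): not identifiable (no BD/FD set).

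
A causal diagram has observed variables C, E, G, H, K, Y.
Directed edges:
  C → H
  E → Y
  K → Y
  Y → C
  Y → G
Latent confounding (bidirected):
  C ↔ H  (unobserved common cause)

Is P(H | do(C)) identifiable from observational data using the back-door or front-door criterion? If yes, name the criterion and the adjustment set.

P(H|do(C)): not identifiable (no BD/FD set).

desc(C)\{C}={H}; candidates ⊆ {E,G,K,Y}.
C↔H: latent back-door arc(s) into C.
size 0: {}; under {} C still reaches {E,G,H,K,Y} ∋ H.
size 1: {E}, {G}, {K} …(+1); under {E} C still reaches {G,H,K,Y} ∋ H.
size 2: {E,G}, {E,K}, {E,Y} …(+3); under {E,G} C still reaches {H,K,Y} ∋ H.
C↔H cannot be blocked by any observed set — no back-door set.
No mediator lies on a directed C→…→H path.
Neither criterion identifies P(H|do(C)) in this graph.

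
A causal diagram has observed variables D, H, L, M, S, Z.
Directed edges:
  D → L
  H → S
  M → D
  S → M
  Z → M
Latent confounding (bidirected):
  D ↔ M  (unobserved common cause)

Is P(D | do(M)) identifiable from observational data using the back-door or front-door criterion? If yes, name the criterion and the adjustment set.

P(D|do(M)): not identifiable (no BD/FD set).

desc(M)\{M}={D,L}; candidates ⊆ {H,S,Z}.
M↔D: latent back-door arc(s) into M.
size 0: {}; under {} M still reaches {D,H,L,S,Z} ∋ D.
size 1: {H}, {S}, {Z}; under {H} M still reaches {D,L,S,Z} ∋ D.
size 2: {H,S}, {H,Z}, {S,Z}; under {H,S} M still reaches {D,L,Z} ∋ D.
M↔D cannot be blocked by any observed set — no back-door set.
No mediator lies on a directed M→…→D path.
Neither criterion identifies P(D|do(M)) in this graph.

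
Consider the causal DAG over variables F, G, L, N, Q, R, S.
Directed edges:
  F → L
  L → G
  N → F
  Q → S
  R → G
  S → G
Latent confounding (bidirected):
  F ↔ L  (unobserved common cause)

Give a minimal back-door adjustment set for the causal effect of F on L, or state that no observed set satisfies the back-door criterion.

desc(F)\{F}={G,L}; candidates ⊆ {N,Q,R,S}.
F↔L: latent back-door arc(s) into F.
size 0: {}; under {} F still reaches {G,L,N} ∋ L.
size 1: {N}, {Q}, {R} …(+1); under {N} F still reaches {G,L} ∋ L.
size 2: {N,Q}, {N,R}, {N,S} …(+3); under {N,Q} F still reaches {G,L} ∋ L.
F↔L cannot be blocked by any observed set — no back-door set.

F→L: no observed back-door set.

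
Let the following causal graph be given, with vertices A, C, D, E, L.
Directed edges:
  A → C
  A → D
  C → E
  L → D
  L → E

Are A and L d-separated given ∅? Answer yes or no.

Bayes-Ball from A | ∅ reaches {C,D,E}.
L ∉ reach(A|∅) ⇒ A ⊥ L | ∅.

Yes — A ⊥ L | ∅.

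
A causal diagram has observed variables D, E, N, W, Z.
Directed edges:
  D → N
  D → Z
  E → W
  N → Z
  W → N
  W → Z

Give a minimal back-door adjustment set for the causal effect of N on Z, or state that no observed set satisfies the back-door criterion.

N→Z: minimal back-door set {D, W}.

desc(N)\{N}={Z}; candidates ⊆ {D,E,W}.
size 0: {}; under {} N still reaches {D,E,W,Z} ∋ Z.
size 1: {D}, {E}, {W}; under {D} N still reaches {E,W,Z} ∋ Z.
{D,W}: N⊥Z given {D,W} in G with N→· removed — back-door holds.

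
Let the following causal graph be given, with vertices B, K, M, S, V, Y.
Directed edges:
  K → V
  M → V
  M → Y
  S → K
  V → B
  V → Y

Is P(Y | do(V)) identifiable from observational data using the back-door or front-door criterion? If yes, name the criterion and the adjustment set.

P(Y|do(V)): backdoor, adjust for {M}.

desc(V)\{V}={B,Y}; candidates ⊆ {K,M,S}.
size 0: {}; under {} V still reaches {K,M,S,Y} ∋ Y.
{M}: V⊥Y given {M} in G with V→· removed — back-door holds.
P(Y|do(V)) = Σ_{M} P(Y|V,M)·P(M).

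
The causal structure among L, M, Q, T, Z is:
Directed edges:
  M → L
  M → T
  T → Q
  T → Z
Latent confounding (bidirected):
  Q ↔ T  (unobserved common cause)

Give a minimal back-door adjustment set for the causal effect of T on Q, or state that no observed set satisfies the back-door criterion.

T→Q: no observed back-door set.

desc(T)\{T}={Q,Z}; candidates ⊆ {L,M}.
T↔Q: latent back-door arc(s) into T.
size 0: {}; under {} T still reaches {L,M,Q} ∋ Q.
size 1: {L}, {M}; under {L} T still reaches {M,Q} ∋ Q.
size 2: {L,M}; under {L,M} T still reaches {Q} ∋ Q.
T↔Q cannot be blocked by any observed set — no back-door set.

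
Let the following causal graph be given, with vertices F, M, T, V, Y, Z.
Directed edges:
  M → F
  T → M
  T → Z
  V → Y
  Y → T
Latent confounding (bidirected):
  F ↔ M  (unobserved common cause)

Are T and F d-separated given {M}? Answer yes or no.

No — T and F are d-connected given {M}.

Bayes-Ball from T | {M} reaches {F,V,Y,Z}.
F ∈ reach(T|{M}) ⇒ T ⊥̸ F | {M}.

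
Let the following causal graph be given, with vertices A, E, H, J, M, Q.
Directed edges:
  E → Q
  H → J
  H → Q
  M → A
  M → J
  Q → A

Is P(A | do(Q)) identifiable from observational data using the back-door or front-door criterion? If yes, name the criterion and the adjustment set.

desc(Q)\{Q}={A}; candidates ⊆ {E,H,J,M}.
∅: Q⊥A given ∅ in G with Q→· removed — back-door holds.
P(A|do(Q)) = P(A|Q) — no adjustment needed.

P(A|do(Q)): backdoor, adjust for ∅.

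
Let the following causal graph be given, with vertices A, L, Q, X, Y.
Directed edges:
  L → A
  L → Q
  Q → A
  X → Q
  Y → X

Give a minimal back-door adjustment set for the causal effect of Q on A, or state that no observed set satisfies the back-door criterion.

desc(Q)\{Q}={A}; candidates ⊆ {L,X,Y}.
size 0: {}; under {} Q still reaches {A,L,X,Y} ∋ A.
{L}: Q⊥A given {L} in G with Q→· removed — back-door holds.

Q→A: minimal back-door set {L}.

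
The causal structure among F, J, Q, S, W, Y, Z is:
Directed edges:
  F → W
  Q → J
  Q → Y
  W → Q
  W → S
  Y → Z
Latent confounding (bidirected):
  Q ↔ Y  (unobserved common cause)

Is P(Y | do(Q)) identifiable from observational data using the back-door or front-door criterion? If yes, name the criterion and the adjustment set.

P(Y|do(Q)): not identifiable (no BD/FD set).

desc(Q)\{Q}={J,Y,Z}; candidates ⊆ {F,S,W}.
Q↔Y: latent back-door arc(s) into Q.
size 0: {}; under {} Q still reaches {F,S,W,Y,Z} ∋ Y.
size 1: {F}, {S}, {W}; under {F} Q still reaches {S,W,Y,Z} ∋ Y.
size 2: {F,S}, {F,W}, {S,W}; under {F,S} Q still reaches {W,Y,Z} ∋ Y.
Q↔Y cannot be blocked by any observed set — no back-door set.
No mediator lies on a directed Q→…→Y path.
Neither criterion identifies P(Y|do(Q)) in this graph.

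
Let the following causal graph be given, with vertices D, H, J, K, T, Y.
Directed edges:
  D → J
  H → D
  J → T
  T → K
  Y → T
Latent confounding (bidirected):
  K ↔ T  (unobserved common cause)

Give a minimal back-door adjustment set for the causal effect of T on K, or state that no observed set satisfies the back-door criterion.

T→K: no observed back-door set.

desc(T)\{T}={K}; candidates ⊆ {D,H,J,Y}.
T↔K: latent back-door arc(s) into T.
size 0: {}; under {} T still reaches {D,H,J,K,Y} ∋ K.
size 1: {D}, {H}, {J} …(+1); under {D} T still reaches {J,K,Y} ∋ K.
size 2: {D,H}, {D,J}, {D,Y} …(+3); under {D,H} T still reaches {J,K,Y} ∋ K.
T↔K cannot be blocked by any observed set — no back-door set.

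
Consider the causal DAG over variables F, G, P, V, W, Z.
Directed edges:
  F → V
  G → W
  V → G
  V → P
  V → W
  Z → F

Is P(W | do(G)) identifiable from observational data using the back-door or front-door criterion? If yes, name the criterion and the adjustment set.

desc(G)\{G}={W}; candidates ⊆ {F,P,V,Z}.
size 0: {}; under {} G still reaches {F,P,V,W,Z} ∋ W.
{V}: G⊥W given {V} in G with G→· removed — back-door holds.
P(W|do(G)) = Σ_{V} P(W|G,V)·P(V).

P(W|do(G)): backdoor, adjust for {V}.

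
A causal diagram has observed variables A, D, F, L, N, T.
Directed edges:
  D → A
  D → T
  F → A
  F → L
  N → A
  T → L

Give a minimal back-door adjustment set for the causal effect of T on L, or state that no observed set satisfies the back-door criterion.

T→L: minimal back-door set ∅.

desc(T)\{T}={L}; candidates ⊆ {A,D,F,N}.
∅: T⊥L given ∅ in G with T→· removed — back-door holds.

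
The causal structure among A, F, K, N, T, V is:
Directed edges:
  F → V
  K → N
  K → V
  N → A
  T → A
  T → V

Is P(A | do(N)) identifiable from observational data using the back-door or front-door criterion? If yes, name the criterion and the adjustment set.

P(A|do(N)): backdoor, adjust for ∅.

desc(N)\{N}={A}; candidates ⊆ {F,K,T,V}.
∅: N⊥A given ∅ in G with N→· removed — back-door holds.
P(A|do(N)) = P(A|N) — no adjustment needed.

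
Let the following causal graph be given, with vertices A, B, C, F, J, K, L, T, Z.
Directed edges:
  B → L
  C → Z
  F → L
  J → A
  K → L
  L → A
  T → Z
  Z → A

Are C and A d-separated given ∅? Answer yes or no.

No — C and A are d-connected given ∅.

Bayes-Ball from C | ∅ reaches {A,Z}.
A ∈ reach(C|∅) ⇒ C ⊥̸ A | ∅.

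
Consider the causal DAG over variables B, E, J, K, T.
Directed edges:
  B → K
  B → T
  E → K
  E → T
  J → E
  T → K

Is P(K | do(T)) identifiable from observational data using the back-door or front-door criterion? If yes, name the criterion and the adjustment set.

P(K|do(T)): backdoor, adjust for {B, E}.

desc(T)\{T}={K}; candidates ⊆ {B,E,J}.
size 0: {}; under {} T still reaches {B,E,J,K} ∋ K.
size 1: {B}, {E}, {J}; under {B} T still reaches {E,J,K} ∋ K.
{B,E}: T⊥K given {B,E} in G with T→· removed — back-door holds.
P(K|do(T)) = Σ_{B,E} P(K|T,B,E)·P(B,E).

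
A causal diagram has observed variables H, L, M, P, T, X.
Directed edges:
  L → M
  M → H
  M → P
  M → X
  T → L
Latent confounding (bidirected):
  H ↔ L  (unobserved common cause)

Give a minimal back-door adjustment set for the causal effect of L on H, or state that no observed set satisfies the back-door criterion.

L→H: no observed back-door set.

desc(L)\{L}={H,M,P,X}; candidates ⊆ {T}.
L↔H: latent back-door arc(s) into L.
size 0: {}; under {} L still reaches {H,T} ∋ H.
size 1: {T}; under {T} L still reaches {H} ∋ H.
L↔H cannot be blocked by any observed set — no back-door set.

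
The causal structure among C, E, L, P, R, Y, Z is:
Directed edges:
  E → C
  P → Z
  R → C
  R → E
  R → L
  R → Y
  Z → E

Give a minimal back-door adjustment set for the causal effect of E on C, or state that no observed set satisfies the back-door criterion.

E→C: minimal back-door set {R}.

desc(E)\{E}={C}; candidates ⊆ {L,P,R,Y,Z}.
size 0: {}; under {} E still reaches {C,L,P,R,Y,Z} ∋ C.
{R}: E⊥C given {R} in G with E→· removed — back-door holds.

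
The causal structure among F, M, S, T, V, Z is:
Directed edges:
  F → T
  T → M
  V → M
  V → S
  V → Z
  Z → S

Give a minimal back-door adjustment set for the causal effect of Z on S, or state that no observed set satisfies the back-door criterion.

Z→S: minimal back-door set {V}.

desc(Z)\{Z}={S}; candidates ⊆ {F,M,T,V}.
size 0: {}; under {} Z still reaches {M,S,V} ∋ S.
{V}: Z⊥S given {V} in G with Z→· removed — back-door holds.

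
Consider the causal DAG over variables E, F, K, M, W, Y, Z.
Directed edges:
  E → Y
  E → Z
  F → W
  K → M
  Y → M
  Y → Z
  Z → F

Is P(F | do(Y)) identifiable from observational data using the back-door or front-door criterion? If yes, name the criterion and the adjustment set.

desc(Y)\{Y}={F,M,W,Z}; candidates ⊆ {E,K}.
size 0: {}; under {} Y still reaches {E,F,W,Z} ∋ F.
{E}: Y⊥F given {E} in G with Y→· removed — back-door holds.
P(F|do(Y)) = Σ_{E} P(F|Y,E)·P(E).

P(F|do(Y)): backdoor, adjust for {E}.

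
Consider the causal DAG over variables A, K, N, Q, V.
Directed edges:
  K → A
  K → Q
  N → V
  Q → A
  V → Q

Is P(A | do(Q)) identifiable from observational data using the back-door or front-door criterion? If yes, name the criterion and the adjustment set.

P(A|do(Q)): backdoor, adjust for {K}.

desc(Q)\{Q}={A}; candidates ⊆ {K,N,V}.
size 0: {}; under {} Q still reaches {A,K,N,V} ∋ A.
{K}: Q⊥A given {K} in G with Q→· removed — back-door holds.
P(A|do(Q)) = Σ_{K} P(A|Q,K)·P(K).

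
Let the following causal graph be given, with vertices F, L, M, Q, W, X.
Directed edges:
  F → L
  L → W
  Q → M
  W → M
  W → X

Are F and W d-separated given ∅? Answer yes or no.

No — F and W are d-connected given ∅.

Bayes-Ball from F | ∅ reaches {L,M,W,X}.
W ∈ reach(F|∅) ⇒ F ⊥̸ W | ∅.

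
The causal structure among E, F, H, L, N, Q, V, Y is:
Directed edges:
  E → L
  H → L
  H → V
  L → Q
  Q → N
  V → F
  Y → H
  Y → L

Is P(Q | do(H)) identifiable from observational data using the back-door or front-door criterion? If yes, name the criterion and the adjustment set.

P(Q|do(H)): backdoor, adjust for {Y}.

desc(H)\{H}={F,L,N,Q,V}; candidates ⊆ {E,Y}.
size 0: {}; under {} H still reaches {L,N,Q,Y} ∋ Q.
{Y}: H⊥Q given {Y} in G with H→· removed — back-door holds.
P(Q|do(H)) = Σ_{Y} P(Q|H,Y)·P(Y).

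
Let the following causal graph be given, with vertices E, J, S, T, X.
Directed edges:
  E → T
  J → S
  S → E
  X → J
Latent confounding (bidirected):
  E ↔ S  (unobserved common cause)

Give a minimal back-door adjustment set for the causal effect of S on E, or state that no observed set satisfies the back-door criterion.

desc(S)\{S}={E,T}; candidates ⊆ {J,X}.
S↔E: latent back-door arc(s) into S.
size 0: {}; under {} S still reaches {E,J,T,X} ∋ E.
size 1: {J}, {X}; under {J} S still reaches {E,T} ∋ E.
size 2: {J,X}; under {J,X} S still reaches {E,T} ∋ E.
S↔E cannot be blocked by any observed set — no back-door set.

S→E: no observed back-door set.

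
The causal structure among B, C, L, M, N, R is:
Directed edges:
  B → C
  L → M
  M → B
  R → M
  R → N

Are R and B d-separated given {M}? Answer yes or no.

Yes — R ⊥ B | {M}.

Bayes-Ball from R | {M} reaches {L,N}.
B ∉ reach(R|{M}) ⇒ R ⊥ B | {M}.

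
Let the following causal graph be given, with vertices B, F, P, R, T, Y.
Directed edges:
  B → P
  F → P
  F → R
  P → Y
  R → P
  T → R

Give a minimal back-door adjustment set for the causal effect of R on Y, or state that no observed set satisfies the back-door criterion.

R→Y: minimal back-door set {F}.

desc(R)\{R}={P,Y}; candidates ⊆ {B,F,T}.
size 0: {}; under {} R still reaches {F,P,T,Y} ∋ Y.
{F}: R⊥Y given {F} in G with R→· removed — back-door holds.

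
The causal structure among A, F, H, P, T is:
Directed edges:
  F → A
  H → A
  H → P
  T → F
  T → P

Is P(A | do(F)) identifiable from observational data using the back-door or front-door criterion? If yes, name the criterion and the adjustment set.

desc(F)\{F}={A}; candidates ⊆ {H,P,T}.
∅: F⊥A given ∅ in G with F→· removed — back-door holds.
P(A|do(F)) = P(A|F) — no adjustment needed.

P(A|do(F)): backdoor, adjust for ∅.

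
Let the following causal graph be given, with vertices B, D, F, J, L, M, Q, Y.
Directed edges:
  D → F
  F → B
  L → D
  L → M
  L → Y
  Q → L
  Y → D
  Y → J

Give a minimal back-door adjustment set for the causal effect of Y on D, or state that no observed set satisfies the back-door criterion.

Y→D: minimal back-door set {L}.

desc(Y)\{Y}={B,D,F,J}; candidates ⊆ {L,M,Q}.
size 0: {}; under {} Y still reaches {B,D,F,L,M,Q} ∋ D.
{L}: Y⊥D given {L} in G with Y→· removed — back-door holds.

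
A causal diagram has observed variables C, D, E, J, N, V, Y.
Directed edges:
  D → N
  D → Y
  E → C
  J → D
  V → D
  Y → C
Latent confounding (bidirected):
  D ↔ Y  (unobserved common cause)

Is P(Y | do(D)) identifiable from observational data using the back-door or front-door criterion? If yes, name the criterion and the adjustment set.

desc(D)\{D}={C,N,Y}; candidates ⊆ {E,J,V}.
D↔Y: latent back-door arc(s) into D.
size 0: {}; under {} D still reaches {C,J,V,Y} ∋ Y.
size 1: {E}, {J}, {V}; under {E} D still reaches {C,J,V,Y} ∋ Y.
size 2: {E,J}, {E,V}, {J,V}; under {E,J} D still reaches {C,V,Y} ∋ Y.
D↔Y cannot be blocked by any observed set — no back-door set.
No mediator lies on a directed D→…→Y path.
Neither criterion identifies P(Y|do(D)) in this graph.

P(Y|do(D)): not identifiable (no BD/FD set).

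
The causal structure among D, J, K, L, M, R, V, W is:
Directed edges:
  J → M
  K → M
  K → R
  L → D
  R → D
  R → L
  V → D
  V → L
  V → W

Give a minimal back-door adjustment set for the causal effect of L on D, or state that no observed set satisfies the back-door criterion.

desc(L)\{L}={D}; candidates ⊆ {J,K,M,R,V,W}.
size 0: {}; under {} L still reaches {D,K,M,R,V,W} ∋ D.
size 1: {J}, {K}, {M} …(+3); under {J} L still reaches {D,K,M,R,V,W} ∋ D.
{R,V}: L⊥D given {R,V} in G with L→· removed — back-door holds.

L→D: minimal back-door set {R, V}.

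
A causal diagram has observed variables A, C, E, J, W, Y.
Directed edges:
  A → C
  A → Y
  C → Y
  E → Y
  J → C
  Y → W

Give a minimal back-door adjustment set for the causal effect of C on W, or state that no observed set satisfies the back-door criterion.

desc(C)\{C}={W,Y}; candidates ⊆ {A,E,J}.
size 0: {}; under {} C still reaches {A,J,W,Y} ∋ W.
{A}: C⊥W given {A} in G with C→· removed — back-door holds.

C→W: minimal back-door set {A}.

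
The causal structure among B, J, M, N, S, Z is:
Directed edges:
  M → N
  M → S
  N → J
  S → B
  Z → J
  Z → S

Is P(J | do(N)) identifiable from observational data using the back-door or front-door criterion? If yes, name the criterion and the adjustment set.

P(J|do(N)): backdoor, adjust for ∅.

desc(N)\{N}={J}; candidates ⊆ {B,M,S,Z}.
∅: N⊥J given ∅ in G with N→· removed — back-door holds.
P(J|do(N)) = P(J|N) — no adjustment needed.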